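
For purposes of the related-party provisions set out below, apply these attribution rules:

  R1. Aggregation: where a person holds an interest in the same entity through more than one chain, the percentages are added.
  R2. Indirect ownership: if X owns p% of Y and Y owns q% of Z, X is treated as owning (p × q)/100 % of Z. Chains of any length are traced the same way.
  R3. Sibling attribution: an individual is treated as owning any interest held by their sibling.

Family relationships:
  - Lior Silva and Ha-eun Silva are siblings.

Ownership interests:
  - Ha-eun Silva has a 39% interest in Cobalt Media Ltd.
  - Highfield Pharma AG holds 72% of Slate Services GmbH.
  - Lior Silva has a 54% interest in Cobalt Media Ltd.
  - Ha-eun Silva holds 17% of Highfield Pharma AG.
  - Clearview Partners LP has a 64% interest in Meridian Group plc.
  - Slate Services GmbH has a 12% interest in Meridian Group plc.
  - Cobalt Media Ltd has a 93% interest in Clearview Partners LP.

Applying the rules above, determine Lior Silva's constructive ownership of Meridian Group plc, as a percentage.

56.8224%

By sibling attribution (R3), Lior Silva is treated as also owning Ha-eun Silva's interest in Cobalt Media Ltd, giving 54% + 39% = 93%.
By sibling attribution (R3), Lior Silva is treated as owning Ha-eun Silva's 17% interest in Highfield Pharma AG.
Chain via Cobalt Media Ltd → Clearview Partners LP (R2): 93% × 93% × 64% = 55.3536% of Meridian Group plc.
Chain via Highfield Pharma AG → Slate Services GmbH (R2): 17% × 72% × 12% = 1.4688% of Meridian Group plc.
Aggregating (R1): 55.3536% + 1.4688% = 56.8224%.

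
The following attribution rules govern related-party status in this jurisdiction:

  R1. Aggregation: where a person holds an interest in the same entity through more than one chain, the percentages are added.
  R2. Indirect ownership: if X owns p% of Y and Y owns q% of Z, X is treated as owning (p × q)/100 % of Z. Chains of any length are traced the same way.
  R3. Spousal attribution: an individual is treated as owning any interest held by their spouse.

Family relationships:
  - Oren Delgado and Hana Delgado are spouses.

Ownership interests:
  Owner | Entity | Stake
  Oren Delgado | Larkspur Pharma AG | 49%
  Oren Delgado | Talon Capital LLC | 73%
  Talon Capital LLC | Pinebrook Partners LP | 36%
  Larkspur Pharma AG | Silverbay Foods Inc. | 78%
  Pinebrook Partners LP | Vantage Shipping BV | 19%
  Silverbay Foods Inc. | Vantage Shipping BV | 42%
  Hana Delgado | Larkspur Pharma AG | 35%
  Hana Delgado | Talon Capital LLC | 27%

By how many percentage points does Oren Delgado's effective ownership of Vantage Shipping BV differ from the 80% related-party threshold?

45.6416

By spousal attribution (R3), Oren Delgado is treated as also owning Hana Delgado's interest in Talon Capital LLC, giving 73% + 27% = 100%.
By spousal attribution (R3), Oren Delgado is treated as also owning Hana Delgado's interest in Larkspur Pharma AG, giving 49% + 35% = 84%.
Chain via Talon Capital LLC → Pinebrook Partners LP (R2): 100% × 36% × 19% = 6.84% of Vantage Shipping BV.
Chain via Larkspur Pharma AG → Silverbay Foods Inc. (R2): 84% × 78% × 42% = 27.5184% of Vantage Shipping BV.
Aggregating (R1): 6.84% + 27.5184% = 34.3584%.
34.3584% falls short of the 80% threshold by 45.6416 percentage points.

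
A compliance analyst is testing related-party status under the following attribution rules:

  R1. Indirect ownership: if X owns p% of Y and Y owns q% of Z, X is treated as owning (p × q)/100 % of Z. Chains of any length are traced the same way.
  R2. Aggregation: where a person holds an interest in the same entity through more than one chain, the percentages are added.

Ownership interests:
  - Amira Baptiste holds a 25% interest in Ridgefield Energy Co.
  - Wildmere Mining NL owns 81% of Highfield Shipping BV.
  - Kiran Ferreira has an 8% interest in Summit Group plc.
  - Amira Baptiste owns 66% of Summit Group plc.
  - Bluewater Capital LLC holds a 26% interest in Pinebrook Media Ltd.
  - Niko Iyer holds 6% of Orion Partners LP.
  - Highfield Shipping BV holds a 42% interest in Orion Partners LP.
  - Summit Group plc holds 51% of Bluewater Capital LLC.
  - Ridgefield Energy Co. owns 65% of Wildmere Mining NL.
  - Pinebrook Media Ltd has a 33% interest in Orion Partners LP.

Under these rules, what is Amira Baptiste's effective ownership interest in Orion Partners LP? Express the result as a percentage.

Chain via Ridgefield Energy Co. → Wildmere Mining NL → Highfield Shipping BV (R1): 25% × 65% × 81% × 42% = 5.52825% of Orion Partners LP.
Chain via Summit Group plc → Bluewater Capital LLC → Pinebrook Media Ltd (R1): 66% × 51% × 26% × 33% = 2.888028% of Orion Partners LP.
Aggregating (R2): 5.52825% + 2.888028% = 8.416278%.

8.416278%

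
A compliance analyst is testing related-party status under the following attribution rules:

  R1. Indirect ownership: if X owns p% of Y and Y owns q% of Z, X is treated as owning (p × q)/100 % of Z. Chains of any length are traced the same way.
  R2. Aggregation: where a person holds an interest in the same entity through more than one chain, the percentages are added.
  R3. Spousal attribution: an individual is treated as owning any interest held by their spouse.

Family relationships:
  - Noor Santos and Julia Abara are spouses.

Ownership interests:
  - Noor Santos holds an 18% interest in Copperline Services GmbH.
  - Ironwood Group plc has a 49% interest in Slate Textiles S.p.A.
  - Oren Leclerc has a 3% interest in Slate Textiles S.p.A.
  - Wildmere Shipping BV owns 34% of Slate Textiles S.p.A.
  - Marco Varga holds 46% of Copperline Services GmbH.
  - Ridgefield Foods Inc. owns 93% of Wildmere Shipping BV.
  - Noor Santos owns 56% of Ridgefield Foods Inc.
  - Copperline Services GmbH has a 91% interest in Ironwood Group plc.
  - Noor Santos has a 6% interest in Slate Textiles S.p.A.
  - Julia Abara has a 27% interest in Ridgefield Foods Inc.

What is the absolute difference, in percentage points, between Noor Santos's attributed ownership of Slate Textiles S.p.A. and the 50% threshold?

9.7292

By spousal attribution (R3), Noor Santos is treated as also owning Julia Abara's interest in Ridgefield Foods Inc, giving 56% + 27% = 83%.
Chain via Copperline Services GmbH → Ironwood Group plc (R1): 18% × 91% × 49% = 8.0262% of Slate Textiles S.p.A.
Chain via Ridgefield Foods Inc. → Wildmere Shipping BV (R1): 83% × 93% × 34% = 26.2446% of Slate Textiles S.p.A.
Direct interest in Slate Textiles S.p.A: 6%.
Aggregating (R2): 8.0262% + 26.2446% + 6% = 40.2708%.
40.2708% falls short of the 50% threshold by 9.7292 percentage points.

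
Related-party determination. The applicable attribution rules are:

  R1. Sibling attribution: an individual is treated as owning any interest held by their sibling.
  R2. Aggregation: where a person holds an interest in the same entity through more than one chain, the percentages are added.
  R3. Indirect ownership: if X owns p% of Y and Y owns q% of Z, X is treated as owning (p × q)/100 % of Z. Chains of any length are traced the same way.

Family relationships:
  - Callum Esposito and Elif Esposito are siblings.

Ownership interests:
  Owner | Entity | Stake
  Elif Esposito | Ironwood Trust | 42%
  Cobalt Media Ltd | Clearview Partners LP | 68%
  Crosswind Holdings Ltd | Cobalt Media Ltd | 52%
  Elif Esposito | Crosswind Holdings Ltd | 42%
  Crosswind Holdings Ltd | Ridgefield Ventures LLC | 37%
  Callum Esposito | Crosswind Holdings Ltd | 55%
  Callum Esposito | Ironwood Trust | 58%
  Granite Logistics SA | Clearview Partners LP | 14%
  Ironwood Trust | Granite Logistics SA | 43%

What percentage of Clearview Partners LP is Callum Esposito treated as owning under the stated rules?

40.3192%

By sibling attribution (R1), Callum Esposito is treated as also owning Elif Esposito's interest in Ironwood Trust, giving 58% + 42% = 100%.
By sibling attribution (R1), Callum Esposito is treated as also owning Elif Esposito's interest in Crosswind Holdings Ltd, giving 55% + 42% = 97%.
Chain via Ironwood Trust → Granite Logistics SA (R3): 100% × 43% × 14% = 6.02% of Clearview Partners LP.
Chain via Crosswind Holdings Ltd → Cobalt Media Ltd (R3): 97% × 52% × 68% = 34.2992% of Clearview Partners LP.
Aggregating (R2): 6.02% + 34.2992% = 40.3192%.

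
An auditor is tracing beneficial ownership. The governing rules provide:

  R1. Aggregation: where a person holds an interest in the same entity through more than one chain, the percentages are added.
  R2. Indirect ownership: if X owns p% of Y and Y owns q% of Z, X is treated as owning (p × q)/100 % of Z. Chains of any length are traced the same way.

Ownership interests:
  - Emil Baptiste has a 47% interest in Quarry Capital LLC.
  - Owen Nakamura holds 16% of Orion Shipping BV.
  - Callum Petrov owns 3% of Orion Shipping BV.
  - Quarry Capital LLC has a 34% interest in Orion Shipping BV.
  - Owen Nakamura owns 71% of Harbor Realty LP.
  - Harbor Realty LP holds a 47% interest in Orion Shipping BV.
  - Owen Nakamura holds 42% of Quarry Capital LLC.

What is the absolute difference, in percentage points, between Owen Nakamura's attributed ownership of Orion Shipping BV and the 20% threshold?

43.65

Chain via Harbor Realty LP (R2): 71% × 47% = 33.37% of Orion Shipping BV.
Chain via Quarry Capital LLC (R2): 42% × 34% = 14.28% of Orion Shipping BV.
Direct interest in Orion Shipping BV: 16%.
Aggregating (R1): 33.37% + 14.28% + 16% = 63.65%.
63.65% exceeds the 20% threshold by 43.65 percentage points.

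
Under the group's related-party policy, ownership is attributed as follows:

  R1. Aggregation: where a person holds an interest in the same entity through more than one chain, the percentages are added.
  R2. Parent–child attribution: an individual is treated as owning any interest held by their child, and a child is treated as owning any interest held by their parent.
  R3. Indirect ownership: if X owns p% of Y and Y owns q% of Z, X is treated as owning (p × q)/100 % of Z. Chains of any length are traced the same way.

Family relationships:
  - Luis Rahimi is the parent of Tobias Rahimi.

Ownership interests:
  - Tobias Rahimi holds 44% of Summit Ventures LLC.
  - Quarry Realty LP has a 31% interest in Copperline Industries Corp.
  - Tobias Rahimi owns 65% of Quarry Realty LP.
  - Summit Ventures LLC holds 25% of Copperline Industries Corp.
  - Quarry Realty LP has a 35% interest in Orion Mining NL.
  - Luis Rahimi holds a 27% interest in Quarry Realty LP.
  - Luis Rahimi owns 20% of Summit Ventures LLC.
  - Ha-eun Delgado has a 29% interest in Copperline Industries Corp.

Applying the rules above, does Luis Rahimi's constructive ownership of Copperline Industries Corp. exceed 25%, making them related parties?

Yes

By parent–child attribution (R2), Luis Rahimi is treated as also owning Tobias Rahimi's interest in Quarry Realty LP, giving 27% + 65% = 92%.
By parent–child attribution (R2), Luis Rahimi is treated as also owning Tobias Rahimi's interest in Summit Ventures LLC, giving 20% + 44% = 64%.
Chain via Quarry Realty LP (R3): 92% × 31% = 28.52% of Copperline Industries Corp.
Chain via Summit Ventures LLC (R3): 64% × 25% = 16% of Copperline Industries Corp.
Aggregating (R1): 28.52% + 16% = 44.52%.
44.52% exceeds the 25% threshold, so Luis is a related party to Copperline Industries Corp.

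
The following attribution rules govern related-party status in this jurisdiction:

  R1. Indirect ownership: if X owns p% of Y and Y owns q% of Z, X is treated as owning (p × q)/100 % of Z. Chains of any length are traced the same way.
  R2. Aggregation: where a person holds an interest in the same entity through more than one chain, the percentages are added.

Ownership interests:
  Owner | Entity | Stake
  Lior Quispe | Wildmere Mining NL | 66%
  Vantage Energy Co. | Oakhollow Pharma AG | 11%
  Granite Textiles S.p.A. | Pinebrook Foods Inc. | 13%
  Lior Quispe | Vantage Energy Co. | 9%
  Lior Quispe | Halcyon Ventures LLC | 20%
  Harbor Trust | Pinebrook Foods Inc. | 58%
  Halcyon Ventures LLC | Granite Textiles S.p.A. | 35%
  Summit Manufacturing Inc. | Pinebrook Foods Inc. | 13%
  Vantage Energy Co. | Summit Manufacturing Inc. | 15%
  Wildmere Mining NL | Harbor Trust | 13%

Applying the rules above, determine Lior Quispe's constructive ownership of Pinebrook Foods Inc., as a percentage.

6.0619%

Chain via Halcyon Ventures LLC → Granite Textiles S.p.A. (R1): 20% × 35% × 13% = 0.91% of Pinebrook Foods Inc.
Chain via Vantage Energy Co. → Summit Manufacturing Inc. (R1): 9% × 15% × 13% = 0.1755% of Pinebrook Foods Inc.
Chain via Wildmere Mining NL → Harbor Trust (R1): 66% × 13% × 58% = 4.9764% of Pinebrook Foods Inc.
Aggregating (R2): 0.91% + 0.1755% + 4.9764% = 6.0619%.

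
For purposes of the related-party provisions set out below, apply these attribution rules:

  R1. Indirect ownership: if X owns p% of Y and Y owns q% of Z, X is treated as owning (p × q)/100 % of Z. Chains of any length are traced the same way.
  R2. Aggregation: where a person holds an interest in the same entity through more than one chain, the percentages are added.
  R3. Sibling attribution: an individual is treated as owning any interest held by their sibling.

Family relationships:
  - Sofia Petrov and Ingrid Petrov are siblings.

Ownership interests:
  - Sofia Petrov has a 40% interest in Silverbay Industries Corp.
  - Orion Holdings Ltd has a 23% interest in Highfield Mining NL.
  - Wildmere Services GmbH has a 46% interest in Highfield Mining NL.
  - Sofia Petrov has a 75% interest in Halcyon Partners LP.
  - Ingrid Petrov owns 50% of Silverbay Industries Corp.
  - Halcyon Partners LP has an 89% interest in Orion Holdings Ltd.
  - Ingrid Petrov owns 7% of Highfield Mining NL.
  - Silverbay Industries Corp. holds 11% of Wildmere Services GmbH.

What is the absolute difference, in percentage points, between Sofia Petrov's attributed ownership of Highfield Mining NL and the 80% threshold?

By sibling attribution (R3), Sofia Petrov is treated as also owning Ingrid Petrov's interest in Silverbay Industries Corp, giving 40% + 50% = 90%.
By sibling attribution (R3), Sofia Petrov is treated as owning Ingrid Petrov's 7% interest in Highfield Mining NL.
Chain via Halcyon Partners LP → Orion Holdings Ltd (R1): 75% × 89% × 23% = 15.3525% of Highfield Mining NL.
Chain via Silverbay Industries Corp. → Wildmere Services GmbH (R1): 90% × 11% × 46% = 4.554% of Highfield Mining NL.
Direct interest in Highfield Mining NL: 7%.
Aggregating (R2): 15.3525% + 4.554% + 7% = 26.9065%.
26.9065% falls short of the 80% threshold by 53.0935 percentage points.

53.0935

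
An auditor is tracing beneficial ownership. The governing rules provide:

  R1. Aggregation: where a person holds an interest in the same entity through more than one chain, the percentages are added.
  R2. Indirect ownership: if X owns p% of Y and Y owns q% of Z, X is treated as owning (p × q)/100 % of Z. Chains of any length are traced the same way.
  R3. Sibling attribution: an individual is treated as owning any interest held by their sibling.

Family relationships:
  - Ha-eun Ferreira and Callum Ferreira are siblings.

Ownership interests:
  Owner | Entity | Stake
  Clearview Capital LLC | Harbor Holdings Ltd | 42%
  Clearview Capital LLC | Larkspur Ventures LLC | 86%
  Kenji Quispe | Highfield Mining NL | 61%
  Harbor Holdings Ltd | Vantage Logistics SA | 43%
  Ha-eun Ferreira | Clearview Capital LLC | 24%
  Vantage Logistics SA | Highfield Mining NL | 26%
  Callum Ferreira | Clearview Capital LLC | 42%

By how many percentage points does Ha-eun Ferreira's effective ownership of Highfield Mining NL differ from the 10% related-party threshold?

By sibling attribution (R3), Ha-eun Ferreira is treated as also owning Callum Ferreira's interest in Clearview Capital LLC, giving 24% + 42% = 66%.
Chain via Clearview Capital LLC → Harbor Holdings Ltd → Vantage Logistics SA (R2): 66% × 42% × 43% × 26% = 3.099096% of Highfield Mining NL.
3.099096% falls short of the 10% threshold by 6.900904 percentage points.

6.900904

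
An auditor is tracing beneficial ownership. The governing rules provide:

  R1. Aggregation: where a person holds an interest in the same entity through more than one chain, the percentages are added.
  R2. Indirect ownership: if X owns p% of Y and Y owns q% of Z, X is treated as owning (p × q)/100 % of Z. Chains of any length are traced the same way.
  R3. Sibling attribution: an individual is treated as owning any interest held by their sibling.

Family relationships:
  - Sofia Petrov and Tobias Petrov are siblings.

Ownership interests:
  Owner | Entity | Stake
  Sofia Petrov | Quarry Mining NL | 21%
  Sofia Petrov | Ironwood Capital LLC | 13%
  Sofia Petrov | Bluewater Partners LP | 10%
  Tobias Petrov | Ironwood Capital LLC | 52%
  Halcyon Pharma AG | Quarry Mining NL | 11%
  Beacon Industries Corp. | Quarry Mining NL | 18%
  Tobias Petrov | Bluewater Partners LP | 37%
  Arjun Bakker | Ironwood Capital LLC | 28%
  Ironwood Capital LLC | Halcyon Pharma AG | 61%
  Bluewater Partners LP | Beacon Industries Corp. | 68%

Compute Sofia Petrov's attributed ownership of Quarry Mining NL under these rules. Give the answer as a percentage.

By sibling attribution (R3), Sofia Petrov is treated as also owning Tobias Petrov's interest in Ironwood Capital LLC, giving 13% + 52% = 65%.
By sibling attribution (R3), Sofia Petrov is treated as also owning Tobias Petrov's interest in Bluewater Partners LP, giving 10% + 37% = 47%.
Chain via Ironwood Capital LLC → Halcyon Pharma AG (R2): 65% × 61% × 11% = 4.3615% of Quarry Mining NL.
Chain via Bluewater Partners LP → Beacon Industries Corp. (R2): 47% × 68% × 18% = 5.7528% of Quarry Mining NL.
Direct interest in Quarry Mining NL: 21%.
Aggregating (R1): 4.3615% + 5.7528% + 21% = 31.1143%.

31.1143%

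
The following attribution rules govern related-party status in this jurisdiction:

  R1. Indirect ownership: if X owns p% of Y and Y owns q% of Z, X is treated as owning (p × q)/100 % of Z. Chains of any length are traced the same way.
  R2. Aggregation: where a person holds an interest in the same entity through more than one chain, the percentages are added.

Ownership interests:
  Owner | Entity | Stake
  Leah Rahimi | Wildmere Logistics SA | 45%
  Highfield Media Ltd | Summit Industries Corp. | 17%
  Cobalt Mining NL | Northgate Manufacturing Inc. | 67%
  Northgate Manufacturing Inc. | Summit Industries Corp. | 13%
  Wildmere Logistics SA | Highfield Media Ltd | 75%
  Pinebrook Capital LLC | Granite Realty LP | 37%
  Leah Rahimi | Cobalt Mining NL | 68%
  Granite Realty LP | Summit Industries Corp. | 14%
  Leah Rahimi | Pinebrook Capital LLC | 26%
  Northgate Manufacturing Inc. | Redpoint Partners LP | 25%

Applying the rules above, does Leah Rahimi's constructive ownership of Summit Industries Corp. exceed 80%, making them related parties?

Chain via Wildmere Logistics SA → Highfield Media Ltd (R1): 45% × 75% × 17% = 5.7375% of Summit Industries Corp.
Chain via Cobalt Mining NL → Northgate Manufacturing Inc. (R1): 68% × 67% × 13% = 5.9228% of Summit Industries Corp.
Chain via Pinebrook Capital LLC → Granite Realty LP (R1): 26% × 37% × 14% = 1.3468% of Summit Industries Corp.
Aggregating (R2): 5.7375% + 5.9228% + 1.3468% = 13.0071%.
13.0071% does not exceed the 80% threshold, so Leah is not a related party to Summit Industries Corp.

No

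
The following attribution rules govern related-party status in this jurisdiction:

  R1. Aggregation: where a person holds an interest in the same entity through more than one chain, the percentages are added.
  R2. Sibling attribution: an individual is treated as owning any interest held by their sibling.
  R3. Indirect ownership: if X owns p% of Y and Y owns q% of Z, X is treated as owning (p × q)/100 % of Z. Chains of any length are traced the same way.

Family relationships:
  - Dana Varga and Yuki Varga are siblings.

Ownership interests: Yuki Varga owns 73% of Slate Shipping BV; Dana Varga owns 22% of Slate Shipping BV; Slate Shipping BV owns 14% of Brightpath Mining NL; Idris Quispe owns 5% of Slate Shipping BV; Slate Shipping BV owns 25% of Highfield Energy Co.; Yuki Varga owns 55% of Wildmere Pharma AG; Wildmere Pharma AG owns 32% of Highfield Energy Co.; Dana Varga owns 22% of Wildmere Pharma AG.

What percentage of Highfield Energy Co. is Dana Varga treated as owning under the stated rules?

48.39%

By sibling attribution (R2), Dana Varga is treated as also owning Yuki Varga's interest in Wildmere Pharma AG, giving 22% + 55% = 77%.
By sibling attribution (R2), Dana Varga is treated as also owning Yuki Varga's interest in Slate Shipping BV, giving 22% + 73% = 95%.
Chain via Wildmere Pharma AG (R3): 77% × 32% = 24.64% of Highfield Energy Co.
Chain via Slate Shipping BV (R3): 95% × 25% = 23.75% of Highfield Energy Co.
Aggregating (R1): 24.64% + 23.75% = 48.39%.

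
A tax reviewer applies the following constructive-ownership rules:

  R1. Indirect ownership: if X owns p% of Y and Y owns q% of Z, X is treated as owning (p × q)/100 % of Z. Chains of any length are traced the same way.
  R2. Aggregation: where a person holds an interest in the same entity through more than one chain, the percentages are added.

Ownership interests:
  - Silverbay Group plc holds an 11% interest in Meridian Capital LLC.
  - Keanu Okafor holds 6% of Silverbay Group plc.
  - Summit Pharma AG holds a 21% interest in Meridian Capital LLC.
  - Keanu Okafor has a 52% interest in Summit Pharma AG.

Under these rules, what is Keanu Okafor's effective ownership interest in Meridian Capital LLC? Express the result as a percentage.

11.58%

Chain via Summit Pharma AG (R1): 52% × 21% = 10.92% of Meridian Capital LLC.
Chain via Silverbay Group plc (R1): 6% × 11% = 0.66% of Meridian Capital LLC.
Aggregating (R2): 10.92% + 0.66% = 11.58%.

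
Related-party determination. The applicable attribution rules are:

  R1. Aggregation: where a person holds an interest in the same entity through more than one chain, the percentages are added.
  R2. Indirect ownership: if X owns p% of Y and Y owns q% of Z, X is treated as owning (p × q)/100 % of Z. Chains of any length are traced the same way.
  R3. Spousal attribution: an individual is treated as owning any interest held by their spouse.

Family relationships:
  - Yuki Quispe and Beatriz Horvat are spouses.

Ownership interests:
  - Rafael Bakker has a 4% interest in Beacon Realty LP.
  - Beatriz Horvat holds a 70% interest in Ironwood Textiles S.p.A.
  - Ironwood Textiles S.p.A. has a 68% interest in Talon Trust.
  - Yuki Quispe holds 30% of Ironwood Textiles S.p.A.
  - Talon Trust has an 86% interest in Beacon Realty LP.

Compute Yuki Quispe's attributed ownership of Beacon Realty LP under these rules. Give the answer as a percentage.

58.48%

By spousal attribution (R3), Yuki Quispe is treated as also owning Beatriz Horvat's interest in Ironwood Textiles S.p.A, giving 30% + 70% = 100%.
Chain via Ironwood Textiles S.p.A. → Talon Trust (R2): 100% × 68% × 86% = 58.48% of Beacon Realty LP.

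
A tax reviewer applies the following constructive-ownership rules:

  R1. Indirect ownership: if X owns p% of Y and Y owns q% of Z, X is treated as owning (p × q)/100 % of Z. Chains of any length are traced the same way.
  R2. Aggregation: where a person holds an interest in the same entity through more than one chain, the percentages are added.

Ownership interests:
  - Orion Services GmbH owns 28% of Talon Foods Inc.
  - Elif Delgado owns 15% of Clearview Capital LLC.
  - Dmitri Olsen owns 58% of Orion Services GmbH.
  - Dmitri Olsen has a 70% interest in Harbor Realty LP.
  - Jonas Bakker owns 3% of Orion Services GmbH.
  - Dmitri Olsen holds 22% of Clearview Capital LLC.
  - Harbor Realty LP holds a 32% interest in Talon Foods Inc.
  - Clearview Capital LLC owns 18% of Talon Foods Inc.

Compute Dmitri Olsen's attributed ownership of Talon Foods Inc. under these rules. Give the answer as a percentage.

42.6%

Chain via Clearview Capital LLC (R1): 22% × 18% = 3.96% of Talon Foods Inc.
Chain via Harbor Realty LP (R1): 70% × 32% = 22.4% of Talon Foods Inc.
Chain via Orion Services GmbH (R1): 58% × 28% = 16.24% of Talon Foods Inc.
Aggregating (R2): 3.96% + 22.4% + 16.24% = 42.6%.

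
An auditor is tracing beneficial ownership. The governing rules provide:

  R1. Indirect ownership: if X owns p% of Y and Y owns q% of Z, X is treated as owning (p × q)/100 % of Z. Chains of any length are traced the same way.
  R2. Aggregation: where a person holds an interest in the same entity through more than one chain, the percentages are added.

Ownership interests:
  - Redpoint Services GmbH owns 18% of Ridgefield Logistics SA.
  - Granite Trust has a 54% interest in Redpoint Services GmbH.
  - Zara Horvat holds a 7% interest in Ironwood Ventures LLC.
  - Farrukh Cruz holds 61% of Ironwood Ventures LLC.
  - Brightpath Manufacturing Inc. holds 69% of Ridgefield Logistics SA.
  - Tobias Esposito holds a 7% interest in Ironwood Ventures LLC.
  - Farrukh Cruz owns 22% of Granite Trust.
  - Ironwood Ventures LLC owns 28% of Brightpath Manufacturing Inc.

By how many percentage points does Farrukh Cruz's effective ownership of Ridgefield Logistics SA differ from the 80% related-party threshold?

Chain via Ironwood Ventures LLC → Brightpath Manufacturing Inc. (R1): 61% × 28% × 69% = 11.7852% of Ridgefield Logistics SA.
Chain via Granite Trust → Redpoint Services GmbH (R1): 22% × 54% × 18% = 2.1384% of Ridgefield Logistics SA.
Aggregating (R2): 11.7852% + 2.1384% = 13.9236%.
13.9236% falls short of the 80% threshold by 66.0764 percentage points.

66.0764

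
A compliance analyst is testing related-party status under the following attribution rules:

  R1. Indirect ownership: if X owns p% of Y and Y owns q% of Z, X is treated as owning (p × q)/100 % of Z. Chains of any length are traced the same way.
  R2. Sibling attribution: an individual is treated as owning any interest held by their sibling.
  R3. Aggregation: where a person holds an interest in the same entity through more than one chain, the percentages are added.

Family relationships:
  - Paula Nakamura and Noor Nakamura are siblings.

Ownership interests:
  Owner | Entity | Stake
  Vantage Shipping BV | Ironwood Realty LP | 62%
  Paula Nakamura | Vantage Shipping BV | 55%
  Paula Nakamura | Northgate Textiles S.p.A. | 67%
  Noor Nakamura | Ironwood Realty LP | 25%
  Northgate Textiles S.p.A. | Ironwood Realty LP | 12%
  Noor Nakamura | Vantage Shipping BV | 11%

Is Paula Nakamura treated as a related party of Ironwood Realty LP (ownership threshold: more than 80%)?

By sibling attribution (R2), Paula Nakamura is treated as also owning Noor Nakamura's interest in Vantage Shipping BV, giving 55% + 11% = 66%.
By sibling attribution (R2), Paula Nakamura is treated as owning Noor Nakamura's 25% interest in Ironwood Realty LP.
Chain via Vantage Shipping BV (R1): 66% × 62% = 40.92% of Ironwood Realty LP.
Chain via Northgate Textiles S.p.A. (R1): 67% × 12% = 8.04% of Ironwood Realty LP.
Direct interest in Ironwood Realty LP: 25%.
Aggregating (R3): 40.92% + 8.04% + 25% = 73.96%.
73.96% does not exceed the 80% threshold, so Paula is not a related party to Ironwood Realty LP.

No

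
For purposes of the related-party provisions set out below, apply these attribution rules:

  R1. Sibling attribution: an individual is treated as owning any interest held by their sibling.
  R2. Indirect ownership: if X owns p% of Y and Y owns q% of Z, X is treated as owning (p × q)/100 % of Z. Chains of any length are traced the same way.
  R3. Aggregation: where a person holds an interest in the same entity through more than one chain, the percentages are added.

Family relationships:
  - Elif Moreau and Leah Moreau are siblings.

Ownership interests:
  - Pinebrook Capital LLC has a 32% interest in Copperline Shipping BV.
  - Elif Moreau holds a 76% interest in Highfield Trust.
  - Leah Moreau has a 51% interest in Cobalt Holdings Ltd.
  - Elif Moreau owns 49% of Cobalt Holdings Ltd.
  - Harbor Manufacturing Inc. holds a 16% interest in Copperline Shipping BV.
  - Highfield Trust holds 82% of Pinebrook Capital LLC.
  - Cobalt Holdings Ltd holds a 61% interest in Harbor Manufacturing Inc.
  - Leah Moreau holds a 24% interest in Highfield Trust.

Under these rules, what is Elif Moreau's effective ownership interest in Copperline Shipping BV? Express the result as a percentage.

By sibling attribution (R1), Elif Moreau is treated as also owning Leah Moreau's interest in Highfield Trust, giving 76% + 24% = 100%.
By sibling attribution (R1), Elif Moreau is treated as also owning Leah Moreau's interest in Cobalt Holdings Ltd, giving 49% + 51% = 100%.
Chain via Highfield Trust → Pinebrook Capital LLC (R2): 100% × 82% × 32% = 26.24% of Copperline Shipping BV.
Chain via Cobalt Holdings Ltd → Harbor Manufacturing Inc. (R2): 100% × 61% × 16% = 9.76% of Copperline Shipping BV.
Aggregating (R3): 26.24% + 9.76% = 36%.

36%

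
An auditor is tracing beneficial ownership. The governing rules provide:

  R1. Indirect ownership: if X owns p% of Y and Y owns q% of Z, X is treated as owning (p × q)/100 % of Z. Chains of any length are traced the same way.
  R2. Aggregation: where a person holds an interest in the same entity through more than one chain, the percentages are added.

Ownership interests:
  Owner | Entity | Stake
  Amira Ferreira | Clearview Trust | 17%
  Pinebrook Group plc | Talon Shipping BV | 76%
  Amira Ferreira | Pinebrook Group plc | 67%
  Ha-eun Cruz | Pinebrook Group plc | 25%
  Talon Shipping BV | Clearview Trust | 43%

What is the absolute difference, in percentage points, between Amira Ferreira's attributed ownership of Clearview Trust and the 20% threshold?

18.8956

Chain via Pinebrook Group plc → Talon Shipping BV (R1): 67% × 76% × 43% = 21.8956% of Clearview Trust.
Direct interest in Clearview Trust: 17%.
Aggregating (R2): 21.8956% + 17% = 38.8956%.
38.8956% exceeds the 20% threshold by 18.8956 percentage points.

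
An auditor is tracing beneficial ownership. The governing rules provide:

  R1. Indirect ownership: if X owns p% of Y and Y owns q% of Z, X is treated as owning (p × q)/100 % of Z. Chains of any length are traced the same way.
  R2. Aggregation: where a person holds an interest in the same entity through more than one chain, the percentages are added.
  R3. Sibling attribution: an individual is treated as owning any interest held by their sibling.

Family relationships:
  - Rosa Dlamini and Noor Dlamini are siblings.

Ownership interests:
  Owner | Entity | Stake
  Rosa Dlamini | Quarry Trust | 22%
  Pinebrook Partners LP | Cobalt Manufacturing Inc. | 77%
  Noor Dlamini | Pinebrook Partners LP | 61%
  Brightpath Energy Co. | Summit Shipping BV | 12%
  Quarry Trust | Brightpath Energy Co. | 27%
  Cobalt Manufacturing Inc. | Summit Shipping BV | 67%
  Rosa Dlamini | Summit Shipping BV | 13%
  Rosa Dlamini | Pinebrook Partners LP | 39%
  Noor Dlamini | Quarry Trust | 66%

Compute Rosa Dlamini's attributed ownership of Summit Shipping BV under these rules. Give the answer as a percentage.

By sibling attribution (R3), Rosa Dlamini is treated as also owning Noor Dlamini's interest in Quarry Trust, giving 22% + 66% = 88%.
By sibling attribution (R3), Rosa Dlamini is treated as also owning Noor Dlamini's interest in Pinebrook Partners LP, giving 39% + 61% = 100%.
Chain via Quarry Trust → Brightpath Energy Co. (R1): 88% × 27% × 12% = 2.8512% of Summit Shipping BV.
Chain via Pinebrook Partners LP → Cobalt Manufacturing Inc. (R1): 100% × 77% × 67% = 51.59% of Summit Shipping BV.
Direct interest in Summit Shipping BV: 13%.
Aggregating (R2): 2.8512% + 51.59% + 13% = 67.4412%.

67.4412%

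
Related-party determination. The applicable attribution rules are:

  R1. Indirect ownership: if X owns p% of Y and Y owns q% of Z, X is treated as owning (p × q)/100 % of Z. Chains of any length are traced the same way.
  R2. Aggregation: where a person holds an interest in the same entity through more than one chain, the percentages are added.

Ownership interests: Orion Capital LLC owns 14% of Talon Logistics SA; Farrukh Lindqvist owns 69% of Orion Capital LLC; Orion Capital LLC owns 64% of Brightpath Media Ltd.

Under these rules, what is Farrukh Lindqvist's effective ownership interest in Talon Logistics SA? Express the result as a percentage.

9.66%

Chain via Orion Capital LLC (R1): 69% × 14% = 9.66% of Talon Logistics SA.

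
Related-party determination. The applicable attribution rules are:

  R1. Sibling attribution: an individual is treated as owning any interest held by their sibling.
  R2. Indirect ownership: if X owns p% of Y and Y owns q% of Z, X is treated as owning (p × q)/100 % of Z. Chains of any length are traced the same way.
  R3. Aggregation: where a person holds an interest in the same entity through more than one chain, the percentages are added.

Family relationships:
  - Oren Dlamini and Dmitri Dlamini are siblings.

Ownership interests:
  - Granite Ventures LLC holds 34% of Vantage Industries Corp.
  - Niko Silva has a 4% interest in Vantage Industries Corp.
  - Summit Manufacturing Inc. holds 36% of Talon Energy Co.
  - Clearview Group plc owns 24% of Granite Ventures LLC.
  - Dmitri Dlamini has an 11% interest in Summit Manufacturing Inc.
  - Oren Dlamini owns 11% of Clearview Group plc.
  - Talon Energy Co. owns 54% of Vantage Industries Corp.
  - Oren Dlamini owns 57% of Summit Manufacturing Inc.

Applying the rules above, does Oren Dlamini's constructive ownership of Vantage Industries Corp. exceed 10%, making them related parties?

Yes

By sibling attribution (R1), Oren Dlamini is treated as also owning Dmitri Dlamini's interest in Summit Manufacturing Inc, giving 57% + 11% = 68%.
Chain via Clearview Group plc → Granite Ventures LLC (R2): 11% × 24% × 34% = 0.8976% of Vantage Industries Corp.
Chain via Summit Manufacturing Inc. → Talon Energy Co. (R2): 68% × 36% × 54% = 13.2192% of Vantage Industries Corp.
Aggregating (R3): 0.8976% + 13.2192% = 14.1168%.
14.1168% exceeds the 10% threshold, so Oren is a related party to Vantage Industries Corp.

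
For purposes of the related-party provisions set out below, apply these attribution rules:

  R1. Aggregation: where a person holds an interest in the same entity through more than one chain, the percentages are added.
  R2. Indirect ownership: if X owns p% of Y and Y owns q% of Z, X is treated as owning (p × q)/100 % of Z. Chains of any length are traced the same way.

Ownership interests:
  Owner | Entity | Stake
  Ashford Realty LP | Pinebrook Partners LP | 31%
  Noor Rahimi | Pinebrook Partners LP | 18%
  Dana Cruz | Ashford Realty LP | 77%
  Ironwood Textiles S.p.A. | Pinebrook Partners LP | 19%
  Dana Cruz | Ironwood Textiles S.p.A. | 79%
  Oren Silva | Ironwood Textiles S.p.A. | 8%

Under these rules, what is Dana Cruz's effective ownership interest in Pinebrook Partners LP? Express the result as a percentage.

Chain via Ashford Realty LP (R2): 77% × 31% = 23.87% of Pinebrook Partners LP.
Chain via Ironwood Textiles S.p.A. (R2): 79% × 19% = 15.01% of Pinebrook Partners LP.
Aggregating (R1): 23.87% + 15.01% = 38.88%.

38.88%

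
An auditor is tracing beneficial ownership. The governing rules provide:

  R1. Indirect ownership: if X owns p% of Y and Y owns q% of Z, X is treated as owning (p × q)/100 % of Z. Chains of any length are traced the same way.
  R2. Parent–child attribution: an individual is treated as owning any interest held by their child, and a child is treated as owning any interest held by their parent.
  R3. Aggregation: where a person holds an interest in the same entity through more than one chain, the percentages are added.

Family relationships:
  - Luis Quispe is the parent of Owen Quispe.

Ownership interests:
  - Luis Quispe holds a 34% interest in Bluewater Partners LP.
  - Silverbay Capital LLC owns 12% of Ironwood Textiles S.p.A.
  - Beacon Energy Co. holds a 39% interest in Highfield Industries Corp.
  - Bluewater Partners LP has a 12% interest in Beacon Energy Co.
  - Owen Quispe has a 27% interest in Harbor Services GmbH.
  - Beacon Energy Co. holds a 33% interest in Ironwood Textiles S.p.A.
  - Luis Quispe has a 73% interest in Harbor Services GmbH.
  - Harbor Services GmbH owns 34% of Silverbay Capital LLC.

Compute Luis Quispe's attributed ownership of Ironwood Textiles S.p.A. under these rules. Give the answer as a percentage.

By parent–child attribution (R2), Luis Quispe is treated as also owning Owen Quispe's interest in Harbor Services GmbH, giving 73% + 27% = 100%.
Chain via Harbor Services GmbH → Silverbay Capital LLC (R1): 100% × 34% × 12% = 4.08% of Ironwood Textiles S.p.A.
Chain via Bluewater Partners LP → Beacon Energy Co. (R1): 34% × 12% × 33% = 1.3464% of Ironwood Textiles S.p.A.
Aggregating (R3): 4.08% + 1.3464% = 5.4264%.

5.4264%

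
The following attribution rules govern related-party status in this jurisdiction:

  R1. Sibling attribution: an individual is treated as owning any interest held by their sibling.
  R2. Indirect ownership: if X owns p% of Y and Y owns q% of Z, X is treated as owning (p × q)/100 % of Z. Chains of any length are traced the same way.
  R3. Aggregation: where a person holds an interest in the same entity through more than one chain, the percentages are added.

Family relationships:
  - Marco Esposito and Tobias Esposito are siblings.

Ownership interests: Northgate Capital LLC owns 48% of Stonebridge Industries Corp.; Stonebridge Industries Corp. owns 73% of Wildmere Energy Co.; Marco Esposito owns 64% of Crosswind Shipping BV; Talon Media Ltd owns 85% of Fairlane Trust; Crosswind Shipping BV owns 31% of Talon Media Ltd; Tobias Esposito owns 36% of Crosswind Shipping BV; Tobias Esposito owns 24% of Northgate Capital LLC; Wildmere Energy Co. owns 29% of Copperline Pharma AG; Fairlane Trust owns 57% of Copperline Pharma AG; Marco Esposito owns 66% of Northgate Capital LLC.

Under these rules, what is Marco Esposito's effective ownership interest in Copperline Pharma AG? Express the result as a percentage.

24.16494%

By sibling attribution (R1), Marco Esposito is treated as also owning Tobias Esposito's interest in Northgate Capital LLC, giving 66% + 24% = 90%.
By sibling attribution (R1), Marco Esposito is treated as also owning Tobias Esposito's interest in Crosswind Shipping BV, giving 64% + 36% = 100%.
Chain via Northgate Capital LLC → Stonebridge Industries Corp. → Wildmere Energy Co. (R2): 90% × 48% × 73% × 29% = 9.14544% of Copperline Pharma AG.
Chain via Crosswind Shipping BV → Talon Media Ltd → Fairlane Trust (R2): 100% × 31% × 85% × 57% = 15.0195% of Copperline Pharma AG.
Aggregating (R3): 9.14544% + 15.0195% = 24.16494%.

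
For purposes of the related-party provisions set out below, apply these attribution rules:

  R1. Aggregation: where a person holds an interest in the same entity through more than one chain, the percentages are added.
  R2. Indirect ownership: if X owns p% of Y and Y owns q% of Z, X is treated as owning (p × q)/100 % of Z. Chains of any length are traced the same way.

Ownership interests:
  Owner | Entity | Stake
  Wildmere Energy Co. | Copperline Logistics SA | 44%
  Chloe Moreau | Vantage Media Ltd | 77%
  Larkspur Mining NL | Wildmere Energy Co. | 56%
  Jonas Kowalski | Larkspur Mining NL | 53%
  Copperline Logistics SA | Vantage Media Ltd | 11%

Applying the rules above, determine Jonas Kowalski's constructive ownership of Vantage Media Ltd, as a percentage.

1.436512%

Chain via Larkspur Mining NL → Wildmere Energy Co. → Copperline Logistics SA (R2): 53% × 56% × 44% × 11% = 1.436512% of Vantage Media Ltd.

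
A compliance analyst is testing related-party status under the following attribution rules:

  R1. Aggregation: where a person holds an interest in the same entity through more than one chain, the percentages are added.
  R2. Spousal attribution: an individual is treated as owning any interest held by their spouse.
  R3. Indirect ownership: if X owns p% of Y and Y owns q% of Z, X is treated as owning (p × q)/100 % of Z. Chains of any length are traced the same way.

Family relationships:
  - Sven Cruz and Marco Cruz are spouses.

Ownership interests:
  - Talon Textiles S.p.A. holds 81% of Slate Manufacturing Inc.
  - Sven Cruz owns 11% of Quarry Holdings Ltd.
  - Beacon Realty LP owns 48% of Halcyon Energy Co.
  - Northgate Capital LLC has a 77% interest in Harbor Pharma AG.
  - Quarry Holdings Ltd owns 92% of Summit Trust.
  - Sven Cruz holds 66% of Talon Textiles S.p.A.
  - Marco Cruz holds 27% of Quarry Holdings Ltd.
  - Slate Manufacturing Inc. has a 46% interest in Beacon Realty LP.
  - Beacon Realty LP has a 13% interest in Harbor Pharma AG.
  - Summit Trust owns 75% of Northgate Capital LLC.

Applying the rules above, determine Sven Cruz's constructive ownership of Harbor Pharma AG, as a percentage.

By spousal attribution (R2), Sven Cruz is treated as also owning Marco Cruz's interest in Quarry Holdings Ltd, giving 11% + 27% = 38%.
Chain via Talon Textiles S.p.A. → Slate Manufacturing Inc. → Beacon Realty LP (R3): 66% × 81% × 46% × 13% = 3.196908% of Harbor Pharma AG.
Chain via Quarry Holdings Ltd → Summit Trust → Northgate Capital LLC (R3): 38% × 92% × 75% × 77% = 20.1894% of Harbor Pharma AG.
Aggregating (R1): 3.196908% + 20.1894% = 23.386308%.

23.386308%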